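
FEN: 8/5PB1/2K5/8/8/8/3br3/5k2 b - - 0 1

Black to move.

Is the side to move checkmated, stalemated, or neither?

neither

Black to move; black king on f1.
In check: no.
Legal moves for Black include: Re8, Re7, Re6+, Re5, Re4, Re3, Rh2, Rg2, Rf2, Re1, Bh6, Bg5, Ba5, Bf4, Bb4, Be3, Bc3, Be1, ... (list truncated; more exist).
Black has legal moves and is not in check → neither.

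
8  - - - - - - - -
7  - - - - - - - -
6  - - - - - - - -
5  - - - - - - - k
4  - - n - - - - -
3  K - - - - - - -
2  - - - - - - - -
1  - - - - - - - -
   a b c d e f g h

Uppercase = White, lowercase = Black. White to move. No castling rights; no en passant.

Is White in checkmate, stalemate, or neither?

White to move; white king on a3.
In check: yes, from the black knight on c4.
King squares — a2: available; b2: attacked by Nc4; b3: available; a4: available; b4: available.
Legal moves for White: Kb4, Ka4, Kb3, Ka2.
White is in check but has 4 legal moves → neither.

neither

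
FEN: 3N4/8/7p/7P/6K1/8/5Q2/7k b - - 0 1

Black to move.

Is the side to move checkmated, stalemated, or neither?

Black to move; black king on h1.
In check: no.
King squares — g1: attacked by Qf2; g2: attacked by Qf2; h2: attacked by Qf2.
Legal moves for Black: none.
Not in check and no legal moves → stalemate.

stalemate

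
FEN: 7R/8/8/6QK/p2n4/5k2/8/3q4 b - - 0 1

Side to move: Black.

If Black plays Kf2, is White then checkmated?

After Kf2: white king on h5; in check: yes, from the black queen on d1.
White has 4 legal replies: Kh6, Kg6, Kh4, Qg4.
In check but a legal move exists → not checkmate.

no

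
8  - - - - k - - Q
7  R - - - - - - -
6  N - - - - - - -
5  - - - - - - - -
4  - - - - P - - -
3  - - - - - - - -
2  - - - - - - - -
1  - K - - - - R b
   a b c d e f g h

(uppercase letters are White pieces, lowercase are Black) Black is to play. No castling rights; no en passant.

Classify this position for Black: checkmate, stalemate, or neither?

Black to move; black king on e8.
In check: yes, from the white queen on h8.
King squares — d7: attacked by Ra7; e7: attacked by Ra7; f7: attacked by Ra7; d8: attacked by Qh8; f8: attacked by Qh8.
Legal moves for Black: none.
In check with no legal moves → checkmate.

checkmate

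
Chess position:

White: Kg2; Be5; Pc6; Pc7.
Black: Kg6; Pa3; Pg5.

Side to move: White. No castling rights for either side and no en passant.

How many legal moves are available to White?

23

White to move; king on g2.
In check: no.
Legal moves: Bh8, Bg7, Bf6, Bd6, Bf4, Bd4, Bg3, Bc3, Bh2, Bb2, Ba1, Kh3, Kg3, Kf3, Kh2, Kf2, Kh1, Kg1, Kf1, c8=Q, c8=R, c8=B, c8=N.
Count: 23.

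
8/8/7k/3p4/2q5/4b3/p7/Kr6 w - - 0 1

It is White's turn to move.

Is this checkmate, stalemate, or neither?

checkmate

White to move; white king on a1.
In check: yes, from the black rook on b1.
King squares — b1: attacked by Pa2; a2: attacked by Qc4; b2: attacked by Rb1.
Legal moves for White: none.
In check with no legal moves → checkmate.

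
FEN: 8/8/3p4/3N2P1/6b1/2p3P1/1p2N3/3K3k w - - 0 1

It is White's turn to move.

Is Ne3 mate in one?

no

After Ne3: black king on h1; in check: no.
Black is not in check, so this cannot be checkmate.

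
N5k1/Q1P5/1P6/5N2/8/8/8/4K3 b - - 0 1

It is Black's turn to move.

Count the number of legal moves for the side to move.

Black to move; king on g8.
In check: no.
Legal moves: Kh8, Kf8, Kh7, Kf7.
Count: 4.

4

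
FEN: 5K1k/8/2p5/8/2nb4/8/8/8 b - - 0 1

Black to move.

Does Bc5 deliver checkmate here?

After Bc5: white king on f8; in check: yes, from the black bishop on c5.
White has 2 legal replies: Ke8, Kf7.
In check but a legal move exists → not checkmate.

no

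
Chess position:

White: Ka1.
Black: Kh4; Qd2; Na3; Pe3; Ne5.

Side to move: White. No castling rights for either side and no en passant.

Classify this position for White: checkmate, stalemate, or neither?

stalemate

White to move; white king on a1.
In check: no.
King squares — b1: attacked by Na3; a2: attacked by Qd2; b2: attacked by Qd2.
Legal moves for White: none.
Not in check and no legal moves → stalemate.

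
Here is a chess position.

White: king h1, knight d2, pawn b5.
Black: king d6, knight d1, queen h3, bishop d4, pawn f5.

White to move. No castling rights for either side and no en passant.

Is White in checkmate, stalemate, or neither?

White to move; white king on h1.
In check: yes, from the black queen on h3.
King squares — g1: attacked by Bd4; g2: attacked by Qh3; h2: attacked by Qh3.
Legal moves for White: none.
In check with no legal moves → checkmate.

checkmate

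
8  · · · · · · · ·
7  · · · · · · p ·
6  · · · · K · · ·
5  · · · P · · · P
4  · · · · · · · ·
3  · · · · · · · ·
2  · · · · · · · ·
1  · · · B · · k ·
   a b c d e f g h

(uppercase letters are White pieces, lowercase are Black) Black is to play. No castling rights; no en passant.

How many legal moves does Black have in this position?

Black to move; king on g1.
In check: no.
Legal moves: Kh2, Kg2, Kf2, Kh1, Kf1, g6, g5.
Count: 7.

7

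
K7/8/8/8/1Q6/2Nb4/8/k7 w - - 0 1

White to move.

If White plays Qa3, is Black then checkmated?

yes

After Qa3: black king on a1; in check: yes, from the white queen on a3.
King squares — b1: attacked by Nc3; a2: attacked by Qa3; b2: attacked by Qa3.
Black has no legal moves → checkmate.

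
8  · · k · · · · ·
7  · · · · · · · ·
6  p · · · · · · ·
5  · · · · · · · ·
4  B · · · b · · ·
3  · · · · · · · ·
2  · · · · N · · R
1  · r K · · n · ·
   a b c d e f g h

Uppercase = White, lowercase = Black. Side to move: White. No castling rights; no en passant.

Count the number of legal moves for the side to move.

White to move; king on c1.
In check: yes, from the black rook on b1.
Legal moves: none.
Count: 0.

0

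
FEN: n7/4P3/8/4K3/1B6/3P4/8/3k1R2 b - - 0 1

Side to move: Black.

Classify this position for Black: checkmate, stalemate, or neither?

Black to move; black king on d1.
In check: yes, from the white rook on f1.
King squares — c1: attacked by Rf1; e1: attacked by Rf1; c2: available; d2: attacked by Bb4; e2: available.
Legal moves for Black: Ke2, Kc2.
Black is in check but has 2 legal moves → neither.

neither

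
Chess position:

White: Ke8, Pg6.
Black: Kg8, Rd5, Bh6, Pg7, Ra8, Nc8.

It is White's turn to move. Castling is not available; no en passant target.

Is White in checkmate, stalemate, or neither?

White to move; white king on e8.
In check: no.
King squares — d7: attacked by Rd5; e7: attacked by Nc8; f7: attacked by Kg8; d8: attacked by Rd5; f8: attacked by Kg8.
Legal moves for White: none.
Not in check and no legal moves → stalemate.

stalemate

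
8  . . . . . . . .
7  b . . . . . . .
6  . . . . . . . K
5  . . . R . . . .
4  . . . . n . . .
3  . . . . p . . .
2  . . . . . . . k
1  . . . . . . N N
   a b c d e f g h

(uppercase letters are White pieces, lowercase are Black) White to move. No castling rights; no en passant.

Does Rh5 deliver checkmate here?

no

After Rh5: black king on h2; in check: yes, from the white rook on h5.
Black has 2 legal replies: Kg2, Kxg1.
In check but a legal move exists → not checkmate.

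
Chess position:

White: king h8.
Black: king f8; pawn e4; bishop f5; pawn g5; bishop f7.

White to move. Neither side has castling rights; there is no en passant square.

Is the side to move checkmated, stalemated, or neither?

White to move; white king on h8.
In check: no.
King squares — g7: attacked by Kf8; h7: attacked by Bf5; g8: attacked by Bf7.
Legal moves for White: none.
Not in check and no legal moves → stalemate.

stalemate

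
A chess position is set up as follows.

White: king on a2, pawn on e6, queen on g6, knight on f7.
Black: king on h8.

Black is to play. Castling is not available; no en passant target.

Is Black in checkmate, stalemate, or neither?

checkmate

Black to move; black king on h8.
In check: yes, from the white knight on f7.
King squares — g7: attacked by Qg6; h7: attacked by Qg6; g8: attacked by Qg6.
Legal moves for Black: none.
In check with no legal moves → checkmate.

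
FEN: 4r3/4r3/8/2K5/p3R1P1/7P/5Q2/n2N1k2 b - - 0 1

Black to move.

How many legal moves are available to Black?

0

Black to move; king on f1.
In check: yes, from the white queen on f2.
Legal moves: none.
Count: 0.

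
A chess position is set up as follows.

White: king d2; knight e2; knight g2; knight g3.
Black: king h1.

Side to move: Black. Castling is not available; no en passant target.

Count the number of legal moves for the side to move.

2

Black to move; king on h1.
In check: yes, from the white knight on g3.
Legal moves: Kh2, Kxg2.
Count: 2.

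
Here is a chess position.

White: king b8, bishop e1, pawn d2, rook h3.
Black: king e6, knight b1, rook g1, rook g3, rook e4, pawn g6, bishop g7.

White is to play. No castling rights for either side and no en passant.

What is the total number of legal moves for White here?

White to move; king on b8.
In check: no.
Legal moves: Kc8, Ka8, Kc7, Kb7, Ka7, Rh8, Rh7, Rh6, Rh5, Rh4, Rxg3, Rh2, Rh1, Bxg3, Bf2, d3, d4.
Count: 17.

17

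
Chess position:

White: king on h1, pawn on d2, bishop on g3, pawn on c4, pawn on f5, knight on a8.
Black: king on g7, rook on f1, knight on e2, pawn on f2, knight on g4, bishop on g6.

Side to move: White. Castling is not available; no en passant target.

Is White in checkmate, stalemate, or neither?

neither

White to move; white king on h1.
In check: yes, from the black rook on f1.
King squares — g1: attacked by Rf1; g2: available; h2: attacked by Ng4.
Legal moves for White: Kg2.
White is in check but has 1 legal move → neither.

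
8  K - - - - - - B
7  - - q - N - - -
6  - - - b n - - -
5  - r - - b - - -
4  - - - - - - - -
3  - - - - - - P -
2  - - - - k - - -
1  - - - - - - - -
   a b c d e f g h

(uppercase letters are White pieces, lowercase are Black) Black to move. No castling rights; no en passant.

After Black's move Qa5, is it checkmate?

After Qa5: white king on a8; in check: yes, from the black queen on a5.
King squares — a7: attacked by Qa5; b7: attacked by Rb5; b8: attacked by Rb5.
White has no legal moves → checkmate.

yes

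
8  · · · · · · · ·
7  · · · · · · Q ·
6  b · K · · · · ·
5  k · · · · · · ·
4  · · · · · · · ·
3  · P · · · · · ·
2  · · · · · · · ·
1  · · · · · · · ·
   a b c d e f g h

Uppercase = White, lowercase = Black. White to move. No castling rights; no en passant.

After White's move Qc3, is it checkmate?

yes

After Qc3: black king on a5; in check: yes, from the white queen on c3.
King squares — a4: attacked by Pb3; b4: attacked by Qc3; b5: attacked by Kc6; a6: own bishop; b6: attacked by Kc6.
Black has no legal moves → checkmate.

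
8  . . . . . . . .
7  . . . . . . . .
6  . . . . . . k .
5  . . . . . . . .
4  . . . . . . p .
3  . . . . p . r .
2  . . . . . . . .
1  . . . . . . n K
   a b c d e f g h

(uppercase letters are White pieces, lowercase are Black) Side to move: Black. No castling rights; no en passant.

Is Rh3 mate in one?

After Rh3: white king on h1; in check: yes, from the black rook on h3.
White has 2 legal replies: Kg2, Kxg1.
In check but a legal move exists → not checkmate.

no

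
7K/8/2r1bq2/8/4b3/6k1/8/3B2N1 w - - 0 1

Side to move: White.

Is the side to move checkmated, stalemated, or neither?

checkmate

White to move; white king on h8.
In check: yes, from the black queen on f6.
King squares — g7: attacked by Qf6; h7: attacked by Be4; g8: attacked by Be6.
Legal moves for White: none.
In check with no legal moves → checkmate.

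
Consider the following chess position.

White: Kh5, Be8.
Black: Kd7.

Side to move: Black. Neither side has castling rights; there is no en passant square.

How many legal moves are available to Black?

Black to move; king on d7.
In check: yes, from the white bishop on e8.
Legal moves: Kxe8, Kd8, Kc8, Ke7, Kc7, Ke6, Kd6.
Count: 7.

7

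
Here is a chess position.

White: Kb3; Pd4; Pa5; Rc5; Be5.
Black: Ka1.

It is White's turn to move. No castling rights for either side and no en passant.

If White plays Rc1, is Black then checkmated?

yes

After Rc1: black king on a1; in check: yes, from the white rook on c1.
King squares — b1: attacked by Rc1; a2: attacked by Kb3; b2: attacked by Kb3.
Black has no legal moves → checkmate.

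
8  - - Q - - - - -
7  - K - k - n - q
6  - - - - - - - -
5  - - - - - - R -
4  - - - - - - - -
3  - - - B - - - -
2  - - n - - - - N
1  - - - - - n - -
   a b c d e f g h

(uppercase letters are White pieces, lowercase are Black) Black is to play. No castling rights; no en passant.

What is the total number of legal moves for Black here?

Black to move; king on d7.
In check: yes, from the white queen on c8.
Legal moves: Ke7, Kd6.
Count: 2.

2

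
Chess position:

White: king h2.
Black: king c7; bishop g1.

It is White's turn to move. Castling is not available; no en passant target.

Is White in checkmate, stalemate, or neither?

neither

White to move; white king on h2.
In check: yes, from the black bishop on g1.
King squares — g1: available; h1: available; g2: available; g3: available; h3: available.
Legal moves for White: Kh3, Kg3, Kg2, Kh1, Kxg1.
White is in check but has 5 legal moves → neither.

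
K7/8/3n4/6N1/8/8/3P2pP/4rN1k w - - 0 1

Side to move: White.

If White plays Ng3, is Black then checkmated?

After Ng3: black king on h1; in check: yes, from the white knight on g3.
Black has 2 legal replies: Kxh2, Kg1.
In check but a legal move exists → not checkmate.

no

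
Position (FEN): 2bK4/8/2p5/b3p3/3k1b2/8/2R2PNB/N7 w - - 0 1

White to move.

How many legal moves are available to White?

White to move; king on d8.
In check: yes, from the black bishop on a5.
Legal moves: Ke8, Kxc8, Ke7.
Count: 3.

3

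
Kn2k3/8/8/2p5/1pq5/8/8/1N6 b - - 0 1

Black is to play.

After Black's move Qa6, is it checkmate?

After Qa6: white king on a8; in check: yes, from the black queen on a6.
White has 1 legal reply: Kxb8.
In check but a legal move exists → not checkmate.

no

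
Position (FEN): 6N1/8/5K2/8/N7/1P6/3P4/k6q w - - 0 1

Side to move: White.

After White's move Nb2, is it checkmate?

no

After Nb2: black king on a1; in check: no.
Black is not in check, so this cannot be checkmate.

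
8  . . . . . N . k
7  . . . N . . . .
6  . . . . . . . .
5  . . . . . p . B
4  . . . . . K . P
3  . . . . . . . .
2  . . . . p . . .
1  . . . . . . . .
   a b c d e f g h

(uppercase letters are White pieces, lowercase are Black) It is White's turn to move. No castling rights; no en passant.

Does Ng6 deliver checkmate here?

no

After Ng6: black king on h8; in check: yes, from the white knight on g6.
Black has 3 legal replies: Kg8, Kh7, Kg7.
In check but a legal move exists → not checkmate.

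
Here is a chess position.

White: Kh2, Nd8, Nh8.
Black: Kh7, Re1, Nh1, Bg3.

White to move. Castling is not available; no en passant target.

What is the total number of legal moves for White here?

2

White to move; king on h2.
In check: yes, from the black bishop on g3.
Legal moves: Kh3, Kg2.
Count: 2.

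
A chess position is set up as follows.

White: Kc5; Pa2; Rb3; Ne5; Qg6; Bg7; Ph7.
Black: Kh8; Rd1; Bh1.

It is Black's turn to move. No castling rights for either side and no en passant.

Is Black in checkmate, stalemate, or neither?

Black to move; black king on h8.
In check: yes, from the white bishop on g7.
King squares — g7: attacked by Qg6; h7: attacked by Qg6; g8: attacked by Ph7.
Legal moves for Black: none.
In check with no legal moves → checkmate.

checkmate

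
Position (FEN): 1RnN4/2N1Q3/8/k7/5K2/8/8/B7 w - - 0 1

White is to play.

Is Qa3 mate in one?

After Qa3: black king on a5; in check: yes, from the white queen on a3.
King squares — a4: attacked by Qa3; b4: attacked by Qa3; b5: attacked by Nc7; a6: attacked by Qa3; b6: attacked by Rb8.
Black has no legal moves → checkmate.

yes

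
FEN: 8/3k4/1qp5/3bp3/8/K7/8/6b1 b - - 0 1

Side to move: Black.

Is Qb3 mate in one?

After Qb3: white king on a3; in check: yes, from the black queen on b3.
King squares — a2: attacked by Qb3; b2: attacked by Qb3; b3: attacked by Bd5; a4: attacked by Qb3; b4: attacked by Qb3.
White has no legal moves → checkmate.

yes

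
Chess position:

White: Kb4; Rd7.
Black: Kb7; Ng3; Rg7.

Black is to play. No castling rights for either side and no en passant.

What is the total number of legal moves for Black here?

7

Black to move; king on b7.
In check: yes, from the white rook on d7.
Legal moves: Kc8, Kb8, Ka8, Kc6, Kb6, Ka6, Rxd7.
Count: 7.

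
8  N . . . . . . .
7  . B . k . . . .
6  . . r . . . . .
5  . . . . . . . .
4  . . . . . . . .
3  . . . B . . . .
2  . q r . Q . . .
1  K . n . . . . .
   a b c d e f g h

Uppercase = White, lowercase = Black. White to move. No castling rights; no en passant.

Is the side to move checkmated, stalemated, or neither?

White to move; white king on a1.
In check: yes, from the black queen on b2.
King squares — b1: attacked by Qb2; a2: attacked by Nc1; b2: attacked by Rc2.
Legal moves for White: none.
In check with no legal moves → checkmate.

checkmate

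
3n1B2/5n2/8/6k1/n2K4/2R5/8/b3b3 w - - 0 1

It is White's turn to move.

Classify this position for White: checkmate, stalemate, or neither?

neither

White to move; white king on d4.
In check: no.
Legal moves for White: Bg7, Be7+, Bh6+, Bd6, Bc5, Bb4, Ba3, Kd5, Ke4, Kc4, Ke3, Kd3.
White has 12 legal moves and is not in check → neither.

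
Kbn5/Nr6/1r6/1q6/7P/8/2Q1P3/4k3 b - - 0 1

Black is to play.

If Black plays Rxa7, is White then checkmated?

After Rxa7: white king on a8; in check: yes, from the black rook on a7.
King squares — a7: attacked by Bb8; b7: attacked by Rb6; b8: attacked by Rb6.
White has no legal moves → checkmate.

yes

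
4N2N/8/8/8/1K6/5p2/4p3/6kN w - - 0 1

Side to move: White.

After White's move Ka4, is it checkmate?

After Ka4: black king on g1; in check: no.
Black is not in check, so this cannot be checkmate.

no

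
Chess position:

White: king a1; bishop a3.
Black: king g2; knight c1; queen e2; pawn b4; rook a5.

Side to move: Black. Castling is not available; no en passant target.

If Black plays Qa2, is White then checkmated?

yes

After Qa2: white king on a1; in check: yes, from the black queen on a2.
King squares — b1: attacked by Qa2; a2: attacked by Nc1; b2: attacked by Qa2.
White has no legal moves → checkmate.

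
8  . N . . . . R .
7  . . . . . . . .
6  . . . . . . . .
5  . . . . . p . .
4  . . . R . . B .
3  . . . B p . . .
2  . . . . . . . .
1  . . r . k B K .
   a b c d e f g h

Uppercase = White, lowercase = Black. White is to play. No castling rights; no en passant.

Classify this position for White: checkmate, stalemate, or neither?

White to move; white king on g1.
In check: no.
Legal moves for White include: Rh8, Rf8, Re8, Rgd8, Rc8, Rg7, Rg6, Rg5, Nd7, Nc6, Na6, Bh5, Bgxf5, Bgh3, Bf3, Bge2, Bd1, Rdd8, ... (list truncated; more exist).
White has legal moves and is not in check → neither.

neither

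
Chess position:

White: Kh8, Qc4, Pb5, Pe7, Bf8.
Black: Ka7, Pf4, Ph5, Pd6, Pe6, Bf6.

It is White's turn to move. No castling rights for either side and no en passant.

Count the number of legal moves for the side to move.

White to move; king on h8.
In check: yes, from the black bishop on f6.
Legal moves: Kg8, Kh7, Bg7.
Count: 3.

3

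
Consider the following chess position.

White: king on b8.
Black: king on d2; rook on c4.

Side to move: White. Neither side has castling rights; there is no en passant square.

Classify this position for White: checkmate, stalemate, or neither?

neither

White to move; white king on b8.
In check: no.
Legal moves for White: Ka8, Kb7, Ka7.
White has 3 legal moves and is not in check → neither.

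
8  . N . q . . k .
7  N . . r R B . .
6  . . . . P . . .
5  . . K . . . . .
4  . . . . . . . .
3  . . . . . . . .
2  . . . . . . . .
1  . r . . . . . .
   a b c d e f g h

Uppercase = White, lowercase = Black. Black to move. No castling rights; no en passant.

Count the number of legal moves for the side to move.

4

Black to move; king on g8.
In check: yes, from the white bishop on f7.
Legal moves: Kh8, Kf8, Kh7, Kg7.
Count: 4.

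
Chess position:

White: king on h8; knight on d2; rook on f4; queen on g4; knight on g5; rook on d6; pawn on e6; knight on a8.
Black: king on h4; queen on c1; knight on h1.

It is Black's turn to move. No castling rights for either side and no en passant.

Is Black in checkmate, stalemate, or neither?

checkmate

Black to move; black king on h4.
In check: yes, from the white queen on g4.
King squares — g3: attacked by Qg4; h3: attacked by Qg4; g4: attacked by Rf4; g5: attacked by Qg4; h5: attacked by Qg4.
Legal moves for Black: none.
In check with no legal moves → checkmate.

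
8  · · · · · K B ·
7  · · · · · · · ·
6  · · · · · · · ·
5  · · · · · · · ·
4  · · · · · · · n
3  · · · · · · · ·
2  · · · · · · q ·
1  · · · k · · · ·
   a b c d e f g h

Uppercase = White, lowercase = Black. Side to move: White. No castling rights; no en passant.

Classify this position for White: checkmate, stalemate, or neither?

neither

White to move; white king on f8.
In check: no.
Legal moves for White: Bh7, Bf7, Be6, Bd5, Bc4, Bb3+, Ba2, Ke8, Kf7, Ke7.
White has 10 legal moves and is not in check → neither.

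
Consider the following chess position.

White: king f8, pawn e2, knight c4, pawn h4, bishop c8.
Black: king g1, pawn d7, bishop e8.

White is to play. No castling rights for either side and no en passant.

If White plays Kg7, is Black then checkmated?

After Kg7: black king on g1; in check: no.
Black is not in check, so this cannot be checkmate.

no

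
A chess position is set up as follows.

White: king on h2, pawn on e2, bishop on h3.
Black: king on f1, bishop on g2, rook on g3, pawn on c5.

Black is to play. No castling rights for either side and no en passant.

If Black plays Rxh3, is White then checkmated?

yes

After Rxh3: white king on h2; in check: yes, from the black rook on h3.
King squares — g1: attacked by Kf1; h1: attacked by Bg2; g2: attacked by Kf1; g3: attacked by Rh3; h3: attacked by Bg2.
White has no legal moves → checkmate.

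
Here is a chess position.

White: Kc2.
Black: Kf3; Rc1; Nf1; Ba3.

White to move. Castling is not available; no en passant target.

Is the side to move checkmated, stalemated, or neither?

neither

White to move; white king on c2.
In check: yes, from the black rook on c1.
King squares — b1: attacked by Rc1; c1: attacked by Ba3; d1: attacked by Rc1; b2: attacked by Ba3; d2: attacked by Nf1; b3: available; c3: attacked by Rc1; d3: available.
Legal moves for White: Kd3, Kb3.
White is in check but has 2 legal moves → neither.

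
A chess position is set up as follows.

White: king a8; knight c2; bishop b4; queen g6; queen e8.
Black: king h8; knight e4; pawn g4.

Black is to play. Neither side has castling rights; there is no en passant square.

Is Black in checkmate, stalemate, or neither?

Black to move; black king on h8.
In check: yes, from the white queen on e8.
King squares — g7: attacked by Qg6; h7: attacked by Qg6; g8: attacked by Qg6.
Legal moves for Black: none.
In check with no legal moves → checkmate.

checkmate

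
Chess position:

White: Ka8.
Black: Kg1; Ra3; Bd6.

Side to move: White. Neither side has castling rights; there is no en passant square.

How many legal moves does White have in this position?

1

White to move; king on a8.
In check: yes, from the black rook on a3.
Legal moves: Kb7.
Count: 1.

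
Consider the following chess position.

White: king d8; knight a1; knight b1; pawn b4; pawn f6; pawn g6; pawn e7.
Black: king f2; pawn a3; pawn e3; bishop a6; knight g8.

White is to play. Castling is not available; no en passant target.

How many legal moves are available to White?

15

White to move; king on d8.
In check: no.
Legal moves: Ke8, Kd7, Kc7, Nc3, Nxa3, Nd2, Nb3, Nc2, e8=Q, e8=R, e8=B, e8=N, g7, f7, b5.
Count: 15.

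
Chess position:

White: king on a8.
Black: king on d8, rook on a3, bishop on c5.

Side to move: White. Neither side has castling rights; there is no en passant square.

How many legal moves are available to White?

White to move; king on a8.
In check: yes, from the black rook on a3.
Legal moves: Kb8, Kb7.
Count: 2.

2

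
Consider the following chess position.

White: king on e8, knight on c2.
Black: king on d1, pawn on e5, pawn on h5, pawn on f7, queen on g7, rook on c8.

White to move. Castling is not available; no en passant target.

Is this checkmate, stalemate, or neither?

neither

White to move; white king on e8.
In check: yes, from the black rook on c8.
King squares — d7: available; e7: available; f7: attacked by Qg7; d8: attacked by Rc8; f8: attacked by Qg7.
Legal moves for White: Ke7, Kd7.
White is in check but has 2 legal moves → neither.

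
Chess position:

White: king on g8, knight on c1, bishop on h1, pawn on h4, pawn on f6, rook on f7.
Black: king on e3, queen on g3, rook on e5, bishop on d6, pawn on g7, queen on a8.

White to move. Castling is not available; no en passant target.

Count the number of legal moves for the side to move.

3

White to move; king on g8.
In check: yes, from the black queen on a8.
Legal moves: Kh7, Rf8, Bxa8.
Count: 3.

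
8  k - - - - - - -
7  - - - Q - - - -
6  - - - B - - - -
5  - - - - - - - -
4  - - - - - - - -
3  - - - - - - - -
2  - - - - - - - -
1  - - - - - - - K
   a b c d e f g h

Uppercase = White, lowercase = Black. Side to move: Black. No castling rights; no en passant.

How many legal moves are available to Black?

Black to move; king on a8.
In check: no.
Legal moves: none.
Count: 0.

0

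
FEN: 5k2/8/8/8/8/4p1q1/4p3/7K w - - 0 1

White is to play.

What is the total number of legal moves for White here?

0

White to move; king on h1.
In check: no.
Legal moves: none.
Count: 0.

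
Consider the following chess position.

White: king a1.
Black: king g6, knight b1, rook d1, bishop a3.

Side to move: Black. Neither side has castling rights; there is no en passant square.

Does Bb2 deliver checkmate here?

no

After Bb2: white king on a1; in check: yes, from the black bishop on b2.
White has 2 legal replies: Kxb2, Ka2.
In check but a legal move exists → not checkmate.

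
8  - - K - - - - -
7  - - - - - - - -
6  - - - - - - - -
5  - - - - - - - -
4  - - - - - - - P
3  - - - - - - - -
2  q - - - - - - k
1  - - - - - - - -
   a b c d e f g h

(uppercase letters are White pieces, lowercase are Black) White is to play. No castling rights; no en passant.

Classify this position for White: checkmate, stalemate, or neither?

White to move; white king on c8.
In check: no.
Legal moves for White: Kd8, Kb8, Kd7, Kc7, Kb7, h5.
White has 6 legal moves and is not in check → neither.

neither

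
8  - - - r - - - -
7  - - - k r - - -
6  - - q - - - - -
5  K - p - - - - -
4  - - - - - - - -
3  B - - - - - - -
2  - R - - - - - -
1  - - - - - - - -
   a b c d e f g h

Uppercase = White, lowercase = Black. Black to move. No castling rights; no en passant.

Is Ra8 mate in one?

After Ra8: white king on a5; in check: yes, from the black rook on a8.
King squares — a4: attacked by Qc6; b4: attacked by Pc5; b5: attacked by Qc6; a6: attacked by Qc6; b6: attacked by Qc6.
White has no legal moves → checkmate.

yes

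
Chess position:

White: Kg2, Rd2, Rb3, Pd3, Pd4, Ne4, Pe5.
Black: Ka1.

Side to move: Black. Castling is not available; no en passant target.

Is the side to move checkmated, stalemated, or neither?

Black to move; black king on a1.
In check: no.
King squares — b1: attacked by Rb3; a2: attacked by Rd2; b2: attacked by Rd2.
Legal moves for Black: none.
Not in check and no legal moves → stalemate.

stalemate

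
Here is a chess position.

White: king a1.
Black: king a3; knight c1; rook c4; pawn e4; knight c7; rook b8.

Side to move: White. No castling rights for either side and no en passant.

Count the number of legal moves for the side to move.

White to move; king on a1.
In check: no.
Legal moves: none.
Count: 0.

0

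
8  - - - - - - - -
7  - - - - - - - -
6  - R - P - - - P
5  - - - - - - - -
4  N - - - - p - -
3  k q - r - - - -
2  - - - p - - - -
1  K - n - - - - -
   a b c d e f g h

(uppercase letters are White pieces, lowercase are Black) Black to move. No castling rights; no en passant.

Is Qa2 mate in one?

After Qa2: white king on a1; in check: yes, from the black queen on a2.
King squares — b1: attacked by Qa2; a2: attacked by Nc1; b2: attacked by Qa2.
White has no legal moves → checkmate.

yes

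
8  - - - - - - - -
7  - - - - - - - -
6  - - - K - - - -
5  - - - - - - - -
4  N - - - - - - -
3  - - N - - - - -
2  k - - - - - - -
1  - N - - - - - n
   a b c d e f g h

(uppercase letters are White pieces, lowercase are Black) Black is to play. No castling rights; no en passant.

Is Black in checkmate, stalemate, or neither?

Black to move; black king on a2.
In check: yes, from the white knight on c3.
Legal moves for Black: Kb3, Ka1.
Black is in check but has 2 legal moves → neither.

neither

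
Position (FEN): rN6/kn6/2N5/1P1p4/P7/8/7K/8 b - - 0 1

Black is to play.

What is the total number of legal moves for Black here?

1

Black to move; king on a7.
In check: yes, from the white knight on c6.
Legal moves: Kb6.
Count: 1.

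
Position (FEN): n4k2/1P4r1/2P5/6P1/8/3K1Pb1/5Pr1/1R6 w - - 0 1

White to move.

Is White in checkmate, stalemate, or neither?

neither

White to move; white king on d3.
In check: no.
Legal moves for White include: Ke4, Kd4, Kc4, Ke3, Kc3, Ke2, Kd2, Kc2, Rb6, Rb5, Rb4, Rb3, Rb2, Rh1, Rg1, Rf1, Re1, Rd1, ... (list truncated; more exist).
White has legal moves and is not in check → neither.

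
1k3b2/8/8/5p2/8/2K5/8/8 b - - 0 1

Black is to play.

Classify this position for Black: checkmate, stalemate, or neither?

neither

Black to move; black king on b8.
In check: no.
Legal moves for Black: Bg7+, Be7, Bh6, Bd6, Bc5, Bb4+, Ba3, Kc8, Ka8, Kc7, Kb7, Ka7, f4.
Black has 13 legal moves and is not in check → neither.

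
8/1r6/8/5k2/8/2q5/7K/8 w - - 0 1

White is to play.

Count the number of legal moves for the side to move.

3

White to move; king on h2.
In check: no.
Legal moves: Kg2, Kh1, Kg1.
Count: 3.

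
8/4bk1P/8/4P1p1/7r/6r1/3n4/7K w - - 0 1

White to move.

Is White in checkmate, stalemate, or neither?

White to move; white king on h1.
In check: yes, from the black rook on h4.
King squares — g1: attacked by Rg3; g2: attacked by Rg3; h2: attacked by Rh4.
Legal moves for White: none.
In check with no legal moves → checkmate.

checkmate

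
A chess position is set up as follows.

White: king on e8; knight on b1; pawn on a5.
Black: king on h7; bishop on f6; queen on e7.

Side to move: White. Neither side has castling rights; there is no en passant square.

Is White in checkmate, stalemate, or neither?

White to move; white king on e8.
In check: yes, from the black queen on e7.
King squares — d7: attacked by Qe7; e7: attacked by Bf6; f7: attacked by Qe7; d8: attacked by Qe7; f8: attacked by Qe7.
Legal moves for White: none.
In check with no legal moves → checkmate.

checkmate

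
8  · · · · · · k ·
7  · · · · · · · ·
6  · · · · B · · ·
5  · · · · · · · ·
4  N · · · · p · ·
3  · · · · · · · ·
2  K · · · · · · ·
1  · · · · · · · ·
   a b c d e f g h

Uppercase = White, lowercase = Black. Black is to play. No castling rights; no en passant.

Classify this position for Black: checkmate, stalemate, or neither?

Black to move; black king on g8.
In check: yes, from the white bishop on e6.
King squares — f7: attacked by Be6; g7: available; h7: available; f8: available; h8: available.
Legal moves for Black: Kh8, Kf8, Kh7, Kg7.
Black is in check but has 4 legal moves → neither.

neither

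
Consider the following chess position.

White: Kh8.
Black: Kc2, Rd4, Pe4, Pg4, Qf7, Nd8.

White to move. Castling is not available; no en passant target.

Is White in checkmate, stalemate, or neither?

White to move; white king on h8.
In check: no.
King squares — g7: attacked by Qf7; h7: attacked by Qf7; g8: attacked by Qf7.
Legal moves for White: none.
Not in check and no legal moves → stalemate.

stalemate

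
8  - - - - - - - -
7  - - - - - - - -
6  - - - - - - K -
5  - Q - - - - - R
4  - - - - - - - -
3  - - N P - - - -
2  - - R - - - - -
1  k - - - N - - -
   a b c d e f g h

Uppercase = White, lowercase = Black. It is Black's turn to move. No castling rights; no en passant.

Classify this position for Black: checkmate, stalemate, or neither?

Black to move; black king on a1.
In check: no.
King squares — b1: attacked by Nc3; a2: attacked by Rc2; b2: attacked by Rc2.
Legal moves for Black: none.
Not in check and no legal moves → stalemate.

stalemate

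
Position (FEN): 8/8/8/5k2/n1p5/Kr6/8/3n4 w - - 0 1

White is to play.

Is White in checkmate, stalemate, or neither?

White to move; white king on a3.
In check: yes, from the black rook on b3.
King squares — a2: available; b2: attacked by Nd1; b3: attacked by Pc4; a4: available; b4: attacked by Rb3.
Legal moves for White: Kxa4, Ka2.
White is in check but has 2 legal moves → neither.

neither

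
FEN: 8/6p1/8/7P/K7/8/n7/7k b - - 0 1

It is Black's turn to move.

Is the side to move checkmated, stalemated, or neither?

neither

Black to move; black king on h1.
In check: no.
Legal moves for Black: Nb4, Nc3+, Nc1, Kh2, Kg2, Kg1, g6, g5.
Black has 8 legal moves and is not in check → neither.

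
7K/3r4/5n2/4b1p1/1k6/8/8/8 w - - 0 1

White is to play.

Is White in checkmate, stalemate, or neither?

White to move; white king on h8.
In check: no.
King squares — g7: attacked by Rd7; h7: attacked by Nf6; g8: attacked by Nf6.
Legal moves for White: none.
Not in check and no legal moves → stalemate.

stalemate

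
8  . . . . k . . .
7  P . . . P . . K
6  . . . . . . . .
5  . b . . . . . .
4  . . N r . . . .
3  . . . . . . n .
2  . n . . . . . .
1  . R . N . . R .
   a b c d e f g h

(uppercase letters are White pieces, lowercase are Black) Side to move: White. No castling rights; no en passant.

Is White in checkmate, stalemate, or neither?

neither

White to move; white king on h7.
In check: no.
Legal moves for White include: Kh8, Kg8, Kg7, Kh6, Kg6, Nd6+, Nb6, Ne5, Na5, Nce3, Na3, Nd2, Ncxb2, Rxg3, Rg2, Rh1, Rf1, Re1, ... (list truncated; more exist).
White has legal moves and is not in check → neither.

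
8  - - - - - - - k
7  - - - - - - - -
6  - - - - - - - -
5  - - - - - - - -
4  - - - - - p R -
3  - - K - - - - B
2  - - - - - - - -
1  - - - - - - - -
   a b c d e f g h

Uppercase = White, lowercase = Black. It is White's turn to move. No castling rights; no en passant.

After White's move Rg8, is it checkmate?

After Rg8: black king on h8; in check: yes, from the white rook on g8.
Black has 2 legal replies: Kxg8, Kh7.
In check but a legal move exists → not checkmate.

no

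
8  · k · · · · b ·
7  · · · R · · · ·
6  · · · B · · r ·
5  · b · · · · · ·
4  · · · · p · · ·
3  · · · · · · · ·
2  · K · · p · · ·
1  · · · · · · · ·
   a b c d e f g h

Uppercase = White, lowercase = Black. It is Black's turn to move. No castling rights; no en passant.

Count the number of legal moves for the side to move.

3

Black to move; king on b8.
In check: yes, from the white bishop on d6.
Legal moves: Kc8, Ka8, Rxd6.
Count: 3.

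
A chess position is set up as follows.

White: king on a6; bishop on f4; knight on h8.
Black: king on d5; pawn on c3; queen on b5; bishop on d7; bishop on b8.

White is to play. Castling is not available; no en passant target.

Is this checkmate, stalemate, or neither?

White to move; white king on a6.
In check: yes, from the black queen on b5.
King squares — a5: attacked by Qb5; b5: attacked by Bd7; b6: attacked by Qb5; a7: attacked by Bb8; b7: attacked by Qb5.
Legal moves for White: none.
In check with no legal moves → checkmate.

checkmate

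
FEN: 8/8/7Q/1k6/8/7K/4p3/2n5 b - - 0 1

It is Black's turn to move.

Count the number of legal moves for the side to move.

12

Black to move; king on b5.
In check: no.
Legal moves: Kc5, Ka5, Kc4, Kb4, Ka4, Nd3, Nb3, Na2, e1=Q, e1=R, e1=B, e1=N.
Count: 12.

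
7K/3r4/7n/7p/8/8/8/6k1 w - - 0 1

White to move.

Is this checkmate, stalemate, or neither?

stalemate

White to move; white king on h8.
In check: no.
King squares — g7: attacked by Rd7; h7: attacked by Rd7; g8: attacked by Nh6.
Legal moves for White: none.
Not in check and no legal moves → stalemate.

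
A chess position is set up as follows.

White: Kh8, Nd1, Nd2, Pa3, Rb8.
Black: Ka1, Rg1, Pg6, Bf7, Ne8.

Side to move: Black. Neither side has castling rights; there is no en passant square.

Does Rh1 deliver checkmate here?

yes

After Rh1: white king on h8; in check: yes, from the black rook on h1.
King squares — g7: attacked by Ne8; h7: attacked by Rh1; g8: attacked by Bf7.
White has no legal moves → checkmate.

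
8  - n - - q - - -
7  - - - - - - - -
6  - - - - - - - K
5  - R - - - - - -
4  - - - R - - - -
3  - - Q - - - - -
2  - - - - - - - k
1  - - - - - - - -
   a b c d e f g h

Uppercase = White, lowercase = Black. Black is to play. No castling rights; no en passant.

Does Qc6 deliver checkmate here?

After Qc6: white king on h6; in check: yes, from the black queen on c6.
White has 6 legal replies: Kh7, Kg7, Kh5, Kg5, Rd6, Qxc6.
In check but a legal move exists → not checkmate.

no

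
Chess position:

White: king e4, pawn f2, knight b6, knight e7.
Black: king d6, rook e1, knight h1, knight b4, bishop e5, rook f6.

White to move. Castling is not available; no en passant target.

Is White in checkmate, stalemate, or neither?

White to move; white king on e4.
In check: yes, from the black rook on e1.
King squares — d3: attacked by Nb4; e3: attacked by Re1; f3: attacked by Rf6; d4: attacked by Be5; f4: attacked by Be5; d5: attacked by Nb4; e5: attacked by Re1; f5: attacked by Rf6.
Legal moves for White: none.
In check with no legal moves → checkmate.

checkmate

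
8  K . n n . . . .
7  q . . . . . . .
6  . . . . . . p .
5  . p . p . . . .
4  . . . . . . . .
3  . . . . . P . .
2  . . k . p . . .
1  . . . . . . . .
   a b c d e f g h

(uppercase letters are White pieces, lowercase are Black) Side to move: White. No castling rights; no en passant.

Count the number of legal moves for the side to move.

0

White to move; king on a8.
In check: yes, from the black queen on a7.
Legal moves: none.
Count: 0.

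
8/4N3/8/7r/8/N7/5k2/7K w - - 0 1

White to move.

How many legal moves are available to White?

0

White to move; king on h1.
In check: yes, from the black rook on h5.
Legal moves: none.
Count: 0.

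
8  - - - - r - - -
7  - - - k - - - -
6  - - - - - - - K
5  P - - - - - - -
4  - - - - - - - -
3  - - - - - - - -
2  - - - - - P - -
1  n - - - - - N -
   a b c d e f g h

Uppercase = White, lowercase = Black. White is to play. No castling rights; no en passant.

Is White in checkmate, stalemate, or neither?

neither

White to move; white king on h6.
In check: no.
Legal moves for White: Kh7, Kg7, Kg6, Kh5, Kg5, Nh3, Nf3, Ne2, a6, f3, f4.
White has 11 legal moves and is not in check → neither.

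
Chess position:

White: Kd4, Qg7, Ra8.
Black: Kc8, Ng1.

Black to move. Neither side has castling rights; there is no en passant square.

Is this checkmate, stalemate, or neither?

Black to move; black king on c8.
In check: yes, from the white rook on a8.
King squares — b7: attacked by Qg7; c7: attacked by Qg7; d7: attacked by Qg7; b8: attacked by Ra8; d8: attacked by Ra8.
Legal moves for Black: none.
In check with no legal moves → checkmate.

checkmate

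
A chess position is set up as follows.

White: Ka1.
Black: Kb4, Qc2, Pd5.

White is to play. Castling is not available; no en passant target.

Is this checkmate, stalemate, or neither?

White to move; white king on a1.
In check: no.
King squares — b1: attacked by Qc2; a2: attacked by Qc2; b2: attacked by Qc2.
Legal moves for White: none.
Not in check and no legal moves → stalemate.

stalemate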